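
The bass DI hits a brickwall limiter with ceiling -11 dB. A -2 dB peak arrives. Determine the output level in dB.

-11 dB

The limiter clamps the peak to its -11 dB ceiling.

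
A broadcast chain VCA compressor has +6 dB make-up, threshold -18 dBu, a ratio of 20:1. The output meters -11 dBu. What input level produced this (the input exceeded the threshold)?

2 dBu

Before make-up, the level was -11 − 6 = -17 dBu.
That's 1 dB above the -18 dBu threshold.
Before 20:1 compression the overshoot was 1 × 20 = 20 dB, so input = -18 + 20 = 2 dBu.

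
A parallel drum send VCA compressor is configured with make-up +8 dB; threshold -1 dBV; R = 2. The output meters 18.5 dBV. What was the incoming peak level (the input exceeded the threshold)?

22 dBV

Before make-up, the level was 18.5 − 8 = 10.5 dBV.
Post-compression overshoot = 10.5 − (-1) = 11.5 dB.
Input overshoot = R × output overshoot = 23 dB → input = -1 + 23 = 22 dBV.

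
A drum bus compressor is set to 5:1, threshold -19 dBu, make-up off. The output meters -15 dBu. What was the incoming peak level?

1 dBu

Post-compression overshoot = -15 − (-19) = 4 dB.
Before 5:1 compression the overshoot was 4 × 5 = 20 dB, so input = -19 + 20 = 1 dBu.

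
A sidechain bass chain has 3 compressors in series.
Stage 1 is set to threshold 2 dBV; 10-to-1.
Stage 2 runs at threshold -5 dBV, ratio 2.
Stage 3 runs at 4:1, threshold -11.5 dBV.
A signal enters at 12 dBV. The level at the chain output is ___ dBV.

-8.875 dBV

Stage 1: overshoot 10 dB → 10/10 = 1 dB → 3 dBV.
Stage 2: 3 dBV is 8 dB over -5 dBV; at 2:1 that becomes 4 dB over, giving -1 dBV.
Stage 3: overshoot 10.5 dB → 10.5/4 = 2.625 dB → -8.875 dBV.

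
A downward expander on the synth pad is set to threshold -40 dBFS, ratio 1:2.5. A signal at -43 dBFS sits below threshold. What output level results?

Below threshold, a 1:2.5 expander applies gain = (2.5−1)×(T − x) of attenuation.
(2.5−1) × 3 = 4.5 dB, so output = -43 − 4.5 = -47.5 dBFS.

-47.5 dBFS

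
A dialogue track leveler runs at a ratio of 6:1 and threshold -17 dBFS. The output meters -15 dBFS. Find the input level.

Post-compression overshoot = -15 − (-17) = 2 dB.
Input overshoot = R × output overshoot = 12 dB → input = -17 + 12 = -5 dBFS.

-5 dBFS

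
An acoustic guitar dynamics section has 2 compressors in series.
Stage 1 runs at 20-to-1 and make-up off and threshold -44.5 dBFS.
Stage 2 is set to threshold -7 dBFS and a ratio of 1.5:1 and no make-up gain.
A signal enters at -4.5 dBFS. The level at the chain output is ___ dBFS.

Stage 1: -4.5 dBFS is 40 dB over -44.5 dBFS; at 20:1 that becomes 2 dB over, giving -42.5 dBFS.
Stage 2: -42.5 dBFS ≤ -7 dBFS, so stage 2 doesn't engage; output -42.5 dBFS.

-42.5 dBFS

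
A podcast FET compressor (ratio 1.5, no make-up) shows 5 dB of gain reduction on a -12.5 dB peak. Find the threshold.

Let T be the threshold. Output overshoot = (input overshoot)/R, so -17.5 − T = (-12.5 − T)/1.5.
1.5·(-17.5 − T) = -12.5 − T → 0.5·T = -26.25 − (-12.5) = -13.75.
T = -13.75/0.5 = -27.5 dB.

-27.5 dB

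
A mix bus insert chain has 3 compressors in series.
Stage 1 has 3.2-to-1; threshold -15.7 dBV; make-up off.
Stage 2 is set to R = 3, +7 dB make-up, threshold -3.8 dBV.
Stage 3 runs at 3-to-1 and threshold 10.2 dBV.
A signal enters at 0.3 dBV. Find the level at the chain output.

-3.7 dBV

Stage 1: 0.3 dBV is 16 dB over -15.7 dBV; at 3.2:1 that becomes 5 dB over, giving -10.7 dBV.
Stage 2: below threshold (-10.7 ≤ -3.8); passes unchanged; make-up brings it to -3.7 dBV.
Stage 3: below threshold (-3.7 ≤ 10.2); passes unchanged; output -3.7 dBV.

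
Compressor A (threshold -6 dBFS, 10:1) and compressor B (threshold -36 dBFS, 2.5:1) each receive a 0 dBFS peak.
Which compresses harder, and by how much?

A: overshoot 6 dB → output overshoot 0.6 dB → GR 5.4 dB.
B: overshoot 36 dB → output overshoot 14.4 dB → GR 21.6 dB.
B applies 16.2 dB more gain reduction.

B, by 16.2 dB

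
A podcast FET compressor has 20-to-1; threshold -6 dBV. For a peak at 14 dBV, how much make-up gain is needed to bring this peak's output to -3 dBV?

2 dB

The peak compresses to -6 + 20/20 = -5 dBV.
To reach -3 dBV requires -3 − (-5) = 2 dB of make-up.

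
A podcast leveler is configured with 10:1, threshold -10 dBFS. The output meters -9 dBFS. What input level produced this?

The compressed level sits -9 − (-10) = 1 dB over threshold.
Input overshoot = R × output overshoot = 10 dB → input = -10 + 10 = 0 dBFS.

0 dBFS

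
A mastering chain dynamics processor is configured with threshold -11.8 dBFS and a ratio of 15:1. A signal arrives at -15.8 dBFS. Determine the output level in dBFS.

-15.8 dBFS

-15.8 dBFS is 4 dB below the -11.8 dBFS threshold, so no gain reduction is applied.
Output = input = -15.8 dBFS.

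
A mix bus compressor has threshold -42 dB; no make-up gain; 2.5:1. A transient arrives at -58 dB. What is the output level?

-58 dB is 16 dB below the -42 dB threshold, so no gain reduction is applied.
Output = input = -58 dB.

-58 dB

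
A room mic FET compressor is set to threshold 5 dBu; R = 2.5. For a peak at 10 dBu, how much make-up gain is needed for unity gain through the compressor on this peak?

The peak compresses to 5 + 5/2.5 = 7 dBu.
To reach 10 dBu requires 10 − 7 = 3 dB of make-up.

3 dB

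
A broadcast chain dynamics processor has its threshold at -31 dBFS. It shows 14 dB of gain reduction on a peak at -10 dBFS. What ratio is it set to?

Input overshoot = -10 − (-31) = 21 dB.
Output overshoot = 21 − 14 = 7 dB.
Ratio = input overshoot / output overshoot = 21 / 7 = 3.

3:1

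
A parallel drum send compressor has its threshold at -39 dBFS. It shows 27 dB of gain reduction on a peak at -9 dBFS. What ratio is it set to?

10:1

Input overshoot = -9 − (-39) = 30 dB.
Output overshoot = 30 − 27 = 3 dB.
Ratio = input overshoot / output overshoot = 30 / 3 = 10.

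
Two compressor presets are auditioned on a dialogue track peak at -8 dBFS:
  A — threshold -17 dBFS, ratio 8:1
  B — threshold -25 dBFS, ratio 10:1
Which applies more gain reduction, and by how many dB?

B, by 7.425 dB

A: 9 dB over, compressed to 1.125 dB over, so 7.875 dB of GR.
B: 17 dB over, compressed to 1.7 dB over, so 15.3 dB of GR.
B reduces 7.425 dB more.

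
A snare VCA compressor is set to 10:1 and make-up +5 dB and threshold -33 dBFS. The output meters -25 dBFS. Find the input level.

Remove make-up: -25 − 5 = -30 dBFS.
Post-compression overshoot = -30 − (-33) = 3 dB.
Undo the ratio: input overshoot = 3 × 10 = 30 dB, giving input = -3 dBFS.

-3 dBFS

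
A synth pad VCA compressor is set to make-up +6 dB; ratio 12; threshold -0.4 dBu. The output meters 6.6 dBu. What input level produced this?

11.6 dBu

Stripping the +6 dB make-up gives 0.6 dBu at the gain stage.
Post-compression overshoot = 0.6 − (-0.4) = 1 dB.
Undo the ratio: input overshoot = 1 × 12 = 12 dB, giving input = 11.6 dBu.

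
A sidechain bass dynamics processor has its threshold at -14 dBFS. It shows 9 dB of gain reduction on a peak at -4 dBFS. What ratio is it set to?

10:1

Input overshoot = -4 − (-14) = 10 dB.
Output overshoot = 10 − 9 = 1 dB.
Ratio = input overshoot / output overshoot = 10 / 1 = 10.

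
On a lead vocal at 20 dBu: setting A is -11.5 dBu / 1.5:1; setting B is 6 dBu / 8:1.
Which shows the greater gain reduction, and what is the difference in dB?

B, by 1.75 dB

A: overshoot 31.5 dB → output overshoot 21 dB → GR 10.5 dB.
B: overshoot 14 dB → output overshoot 1.75 dB → GR 12.25 dB.
B applies 1.75 dB more gain reduction.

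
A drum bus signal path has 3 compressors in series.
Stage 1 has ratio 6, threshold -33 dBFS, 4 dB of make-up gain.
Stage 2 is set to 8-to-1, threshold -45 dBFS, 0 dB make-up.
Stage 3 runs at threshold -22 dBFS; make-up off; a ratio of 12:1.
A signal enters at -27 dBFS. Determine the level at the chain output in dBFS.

Stage 1: 6 dB above -33 dBFS, reduced 6:1 to 1 dB above → -32 dBFS; +4 dB make-up → -28 dBFS.
Stage 2: -28 dBFS is 17 dB over -45 dBFS; at 8:1 that becomes 2.125 dB over, giving -42.875 dBFS.
Stage 3: below threshold (-42.875 ≤ -22); passes unchanged; output -42.875 dBFS.

-42.875 dBFS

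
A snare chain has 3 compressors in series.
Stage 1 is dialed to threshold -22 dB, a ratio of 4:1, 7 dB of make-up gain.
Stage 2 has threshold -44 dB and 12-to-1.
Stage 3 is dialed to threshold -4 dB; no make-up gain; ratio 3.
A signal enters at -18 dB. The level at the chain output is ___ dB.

-41.5 dB

Stage 1: overshoot 4 dB → 4/4 = 1 dB → -21 dB; +7 dB make-up → -14 dB.
Stage 2: -14 dB is 30 dB over -44 dB; at 12:1 that becomes 2.5 dB over, giving -41.5 dB.
Stage 3: -41.5 dB is at or below the -4 dB threshold — no compression; output -41.5 dB.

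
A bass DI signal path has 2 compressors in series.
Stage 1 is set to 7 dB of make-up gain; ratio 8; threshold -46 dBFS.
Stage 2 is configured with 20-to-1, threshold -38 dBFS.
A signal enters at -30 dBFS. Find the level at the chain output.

-37.95 dBFS

Stage 1: -30 dBFS is 16 dB over -46 dBFS; at 8:1 that becomes 2 dB over, giving -44 dBFS; +7 dB make-up → -37 dBFS.
Stage 2: -37 dBFS is 1 dB over -38 dBFS; at 20:1 that becomes 0.05 dB over, giving -37.95 dBFS.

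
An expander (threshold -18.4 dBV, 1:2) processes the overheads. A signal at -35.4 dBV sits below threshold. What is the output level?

Below threshold, a 1:2 expander applies gain = (2−1)×(T − x) of attenuation.
(2−1) × 17 = 17 dB, so output = -35.4 − 17 = -52.4 dBV.

-52.4 dBV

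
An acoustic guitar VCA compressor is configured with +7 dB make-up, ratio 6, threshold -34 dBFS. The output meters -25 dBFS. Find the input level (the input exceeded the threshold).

Stripping the +7 dB make-up gives -32 dBFS at the gain stage.
Post-compression overshoot = -32 − (-34) = 2 dB.
Undo the ratio: input overshoot = 2 × 6 = 12 dB, giving input = -22 dBFS.

-22 dBFS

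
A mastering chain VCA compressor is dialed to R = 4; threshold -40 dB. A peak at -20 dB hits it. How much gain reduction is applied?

Overshoot = -20 − (-40) = 20 dB.
A 4:1 ratio leaves 5 dB of that excess.
Gain reduction = 20 − 5 = 15 dB.

15 dB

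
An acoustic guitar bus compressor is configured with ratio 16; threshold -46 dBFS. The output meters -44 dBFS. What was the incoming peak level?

The compressed level sits -44 − (-46) = 2 dB over threshold.
Undo the ratio: input overshoot = 2 × 16 = 32 dB, giving input = -14 dBFS.

-14 dBFS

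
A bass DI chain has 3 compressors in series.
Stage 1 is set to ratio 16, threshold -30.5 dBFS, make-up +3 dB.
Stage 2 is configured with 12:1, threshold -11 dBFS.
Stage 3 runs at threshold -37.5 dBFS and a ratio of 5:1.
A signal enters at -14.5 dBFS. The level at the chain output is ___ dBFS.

Stage 1: overshoot 16 dB → 16/16 = 1 dB → -29.5 dBFS; +3 dB make-up → -26.5 dBFS.
Stage 2: below threshold (-26.5 ≤ -11); passes unchanged; output -26.5 dBFS.
Stage 3: -26.5 dBFS is 11 dB over -37.5 dBFS; at 5:1 that becomes 2.2 dB over, giving -35.3 dBFS.

-35.3 dBFS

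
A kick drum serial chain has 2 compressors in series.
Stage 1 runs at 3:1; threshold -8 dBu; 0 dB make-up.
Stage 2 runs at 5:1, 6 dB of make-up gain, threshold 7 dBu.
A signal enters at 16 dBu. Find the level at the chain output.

6 dBu

Stage 1: 24 dB above -8 dBu, reduced 3:1 to 8 dB above → 0 dBu.
Stage 2: 0 dBu is at or below the 7 dBu threshold — no compression; make-up brings it to 6 dBu.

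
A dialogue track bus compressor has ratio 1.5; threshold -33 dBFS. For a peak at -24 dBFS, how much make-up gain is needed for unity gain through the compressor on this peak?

Overshoot 9 dB → 9/1.5 = 6 dB after compression, so the compressed level is -33 + 6 = -27 dBFS.
Make-up = target − compressed = -24 − (-27) = 3 dB.

3 dB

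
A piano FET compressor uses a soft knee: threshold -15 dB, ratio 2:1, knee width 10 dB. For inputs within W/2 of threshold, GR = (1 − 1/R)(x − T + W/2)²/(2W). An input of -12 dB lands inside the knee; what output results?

x − T + W/2 = -12 − (-15) + 5 = 8.
GR = (1 − 1/2) × 8² / 20 = 0.5 × 64 / 20 = 1.6 dB.
Output = -12 − 1.6 = -13.6 dB.

-13.6 dB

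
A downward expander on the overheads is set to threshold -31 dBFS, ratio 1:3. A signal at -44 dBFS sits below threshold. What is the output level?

Below threshold, a 1:3 expander applies gain = (3−1)×(T − x) of attenuation.
(3−1) × 13 = 26 dB, so output = -44 − 26 = -70 dBFS.

-70 dBFS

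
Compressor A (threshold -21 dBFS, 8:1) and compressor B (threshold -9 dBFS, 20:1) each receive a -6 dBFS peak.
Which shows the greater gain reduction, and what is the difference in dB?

A: overshoot 15 dB → output overshoot 1.875 dB → GR 13.125 dB.
B: overshoot 3 dB → output overshoot 0.15 dB → GR 2.85 dB.
Difference: 10.275 dB in favour of A.

A, by 10.275 dB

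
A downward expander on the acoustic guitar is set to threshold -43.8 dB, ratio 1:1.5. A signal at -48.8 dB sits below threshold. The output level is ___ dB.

Below threshold, a 1:1.5 expander applies gain = (1.5−1)×(T − x) of attenuation.
(1.5−1) × 5 = 2.5 dB, so output = -48.8 − 2.5 = -51.3 dB.

-51.3 dB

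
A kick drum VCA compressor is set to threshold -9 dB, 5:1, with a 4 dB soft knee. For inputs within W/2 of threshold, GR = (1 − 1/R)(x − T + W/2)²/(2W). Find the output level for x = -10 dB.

-10.1 dB

x − T + W/2 = -10 − (-9) + 2 = 1.
GR = (1 − 1/5) × 1² / 8 = 0.8 × 1 / 8 = 0.1 dB.
Output = -10 − 0.1 = -10.1 dB.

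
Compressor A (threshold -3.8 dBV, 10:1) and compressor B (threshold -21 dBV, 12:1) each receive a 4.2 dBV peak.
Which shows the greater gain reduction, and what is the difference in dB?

A: 8 dB over, compressed to 0.8 dB over, so 7.2 dB of GR.
B: 25.2 dB over, compressed to 2.1 dB over, so 23.1 dB of GR.
B applies 15.9 dB more gain reduction.

B, by 15.9 dB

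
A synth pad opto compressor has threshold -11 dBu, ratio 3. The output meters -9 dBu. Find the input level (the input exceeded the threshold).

-5 dBu

That's 2 dB above the -11 dBu threshold.
Undo the ratio: input overshoot = 2 × 3 = 6 dB, giving input = -5 dBu.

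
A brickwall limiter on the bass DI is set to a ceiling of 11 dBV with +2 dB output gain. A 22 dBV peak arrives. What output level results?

13 dBV

The limiter clamps the peak to its 11 dBV ceiling.
Output gain then adds 2 dB: 11 + 2 = 13 dBV.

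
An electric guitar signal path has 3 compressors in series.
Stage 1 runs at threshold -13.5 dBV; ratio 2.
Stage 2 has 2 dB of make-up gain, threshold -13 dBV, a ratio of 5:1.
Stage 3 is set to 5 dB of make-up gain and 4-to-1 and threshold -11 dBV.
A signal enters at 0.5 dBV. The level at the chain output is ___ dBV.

Stage 1: 0.5 dBV is 14 dB over -13.5 dBV; at 2:1 that becomes 7 dB over, giving -6.5 dBV.
Stage 2: 6.5 dB above -13 dBV, reduced 5:1 to 1.3 dB above → -11.7 dBV; +2 dB make-up → -9.7 dBV.
Stage 3: overshoot 1.3 dB → 1.3/4 = 0.325 dB → -10.675 dBV; +5 dB make-up → -5.675 dBV.

-5.675 dBV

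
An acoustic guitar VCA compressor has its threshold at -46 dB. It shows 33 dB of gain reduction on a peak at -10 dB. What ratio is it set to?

Input overshoot = -10 − (-46) = 36 dB.
Output overshoot = 36 − 33 = 3 dB.
Ratio = input overshoot / output overshoot = 36 / 3 = 12.

12:1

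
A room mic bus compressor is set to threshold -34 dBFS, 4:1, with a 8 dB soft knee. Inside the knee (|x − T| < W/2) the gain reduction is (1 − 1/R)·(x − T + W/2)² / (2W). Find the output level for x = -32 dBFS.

x − T + W/2 = -32 − (-34) + 4 = 6.
GR = (1 − 1/4) × 6² / 16 = 0.75 × 36 / 16 = 1.6875 dB.
Output = -32 − 1.6875 = -33.6875 dBFS.

-33.6875 dBFS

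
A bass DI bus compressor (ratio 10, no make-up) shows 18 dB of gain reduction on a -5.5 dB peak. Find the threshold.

-25.5 dB

Let T be the threshold. Output overshoot = (input overshoot)/R, so -23.5 − T = (-5.5 − T)/10.
10·(-23.5 − T) = -5.5 − T → 9·T = -235 − (-5.5) = -229.5.
T = -229.5/9 = -25.5 dB.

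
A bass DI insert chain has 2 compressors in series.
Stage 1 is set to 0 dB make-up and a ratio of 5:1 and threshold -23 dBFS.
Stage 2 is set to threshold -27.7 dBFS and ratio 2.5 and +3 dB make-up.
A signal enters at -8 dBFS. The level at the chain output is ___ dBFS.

-21.62 dBFS

Stage 1: 15 dB above -23 dBFS, reduced 5:1 to 3 dB above → -20 dBFS.
Stage 2: -20 dBFS is 7.7 dB over -27.7 dBFS; at 2.5:1 that becomes 3.08 dB over, giving -24.62 dBFS; +3 dB make-up → -21.62 dBFS.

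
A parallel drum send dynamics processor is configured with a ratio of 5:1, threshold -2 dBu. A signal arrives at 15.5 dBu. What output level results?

1.5 dBu

15.5 dBu sits 17.5 dB over threshold.
At 5:1 the overshoot is divided by 5, leaving 3.5 dB above threshold.
That puts the output at 1.5 dBu.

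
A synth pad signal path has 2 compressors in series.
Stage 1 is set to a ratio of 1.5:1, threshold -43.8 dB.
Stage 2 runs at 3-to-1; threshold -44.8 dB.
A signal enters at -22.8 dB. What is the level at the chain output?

-39.8 dB

Stage 1: 21 dB above -43.8 dB, reduced 1.5:1 to 14 dB above → -29.8 dB.
Stage 2: 15 dB above -44.8 dB, reduced 3:1 to 5 dB above → -39.8 dB.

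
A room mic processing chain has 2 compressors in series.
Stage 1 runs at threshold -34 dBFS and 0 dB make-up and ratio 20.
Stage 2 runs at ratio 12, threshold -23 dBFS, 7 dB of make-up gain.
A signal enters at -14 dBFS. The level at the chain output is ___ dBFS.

-26 dBFS

Stage 1: 20 dB above -34 dBFS, reduced 20:1 to 1 dB above → -33 dBFS.
Stage 2: -33 dBFS ≤ -23 dBFS, so stage 2 doesn't engage; make-up brings it to -26 dBFS.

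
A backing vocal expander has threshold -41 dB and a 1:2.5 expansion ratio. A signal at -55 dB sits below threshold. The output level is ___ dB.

-76 dB

The input is 14 dB below the -41 dB threshold.
A 1:2.5 expander multiplies undershoot by 2.5: 14 × 2.5 = 35 dB below threshold.
Output = -41 − 35 = -76 dB.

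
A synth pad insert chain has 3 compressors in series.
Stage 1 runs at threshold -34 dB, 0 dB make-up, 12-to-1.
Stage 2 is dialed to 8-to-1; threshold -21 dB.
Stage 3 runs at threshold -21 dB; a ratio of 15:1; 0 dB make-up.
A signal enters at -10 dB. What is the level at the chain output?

-32 dB

Stage 1: 24 dB above -34 dB, reduced 12:1 to 2 dB above → -32 dB.
Stage 2: -32 dB ≤ -21 dB, so stage 2 doesn't engage; output -32 dB.
Stage 3: -32 dB ≤ -21 dB, so stage 3 doesn't engage; output -32 dB.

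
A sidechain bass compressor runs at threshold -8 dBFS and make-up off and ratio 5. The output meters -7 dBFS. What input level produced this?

-3 dBFS

That's 1 dB above the -8 dBFS threshold.
Undo the ratio: input overshoot = 1 × 5 = 5 dB, giving input = -3 dBFS.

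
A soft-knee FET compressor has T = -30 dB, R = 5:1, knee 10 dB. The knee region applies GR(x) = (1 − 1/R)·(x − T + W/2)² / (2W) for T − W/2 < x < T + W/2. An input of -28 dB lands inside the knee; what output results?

-29.96 dB

x − T + W/2 = -28 − (-30) + 5 = 7.
GR = (1 − 1/5) × 7² / 20 = 0.8 × 49 / 20 = 1.96 dB.
Output = -28 − 1.96 = -29.96 dB.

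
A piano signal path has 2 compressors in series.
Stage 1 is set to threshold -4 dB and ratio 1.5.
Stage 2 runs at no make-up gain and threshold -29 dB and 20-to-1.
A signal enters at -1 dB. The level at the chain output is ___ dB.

Stage 1: 3 dB above -4 dB, reduced 1.5:1 to 2 dB above → -2 dB.
Stage 2: 27 dB above -29 dB, reduced 20:1 to 1.35 dB above → -27.65 dB.

-27.65 dB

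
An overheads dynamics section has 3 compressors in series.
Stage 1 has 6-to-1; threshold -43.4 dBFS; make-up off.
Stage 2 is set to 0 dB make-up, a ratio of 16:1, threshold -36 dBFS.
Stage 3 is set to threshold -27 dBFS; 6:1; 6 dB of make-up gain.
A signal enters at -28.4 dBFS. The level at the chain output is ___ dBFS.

-34.9 dBFS

Stage 1: 15 dB above -43.4 dBFS, reduced 6:1 to 2.5 dB above → -40.9 dBFS.
Stage 2: -40.9 dBFS is at or below the -36 dBFS threshold — no compression; output -40.9 dBFS.
Stage 3: below threshold (-40.9 ≤ -27); passes unchanged; make-up brings it to -34.9 dBFS.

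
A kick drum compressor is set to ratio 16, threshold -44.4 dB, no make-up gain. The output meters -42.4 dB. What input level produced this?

Post-compression overshoot = -42.4 − (-44.4) = 2 dB.
Input overshoot = R × output overshoot = 32 dB → input = -44.4 + 32 = -12.4 dB.

-12.4 dB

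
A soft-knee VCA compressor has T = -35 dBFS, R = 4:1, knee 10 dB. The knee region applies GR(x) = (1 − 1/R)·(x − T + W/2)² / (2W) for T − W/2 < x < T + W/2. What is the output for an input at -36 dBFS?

x − T + W/2 = -36 − (-35) + 5 = 4.
GR = (1 − 1/4) × 4² / 20 = 0.75 × 16 / 20 = 0.6 dB.
Output = -36 − 0.6 = -36.6 dBFS.

-36.6 dBFS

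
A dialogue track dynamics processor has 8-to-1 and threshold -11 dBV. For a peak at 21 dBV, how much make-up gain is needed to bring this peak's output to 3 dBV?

10 dB

The peak compresses to -11 + 32/8 = -7 dBV.
To reach 3 dBV requires 3 − (-7) = 10 dB of make-up.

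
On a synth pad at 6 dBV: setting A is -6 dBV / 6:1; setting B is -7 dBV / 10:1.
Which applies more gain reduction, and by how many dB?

B, by 1.7 dB

A: GR = 12 − 12/6 = 10 dB.
B: GR = 13 − 13/10 = 11.7 dB.
Difference: 1.7 dB in favour of B.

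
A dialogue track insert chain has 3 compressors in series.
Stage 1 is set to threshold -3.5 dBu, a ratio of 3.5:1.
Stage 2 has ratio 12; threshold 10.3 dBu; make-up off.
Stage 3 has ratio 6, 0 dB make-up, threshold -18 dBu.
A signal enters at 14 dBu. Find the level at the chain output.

-14.75 dBu

Stage 1: 17.5 dB above -3.5 dBu, reduced 3.5:1 to 5 dB above → 1.5 dBu.
Stage 2: 1.5 dBu is at or below the 10.3 dBu threshold — no compression; output 1.5 dBu.
Stage 3: 19.5 dB above -18 dBu, reduced 6:1 to 3.25 dB above → -14.75 dBu.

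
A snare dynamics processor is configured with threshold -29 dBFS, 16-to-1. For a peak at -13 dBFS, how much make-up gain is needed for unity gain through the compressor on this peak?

The peak compresses to -29 + 16/16 = -28 dBFS.
To reach -13 dBFS requires -13 − (-28) = 15 dB of make-up.

15 dB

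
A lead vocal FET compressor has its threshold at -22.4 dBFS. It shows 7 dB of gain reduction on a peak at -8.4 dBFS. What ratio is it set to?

Input overshoot = -8.4 − (-22.4) = 14 dB.
Output overshoot = 14 − 7 = 7 dB.
Ratio = input overshoot / output overshoot = 14 / 7 = 2.

2:1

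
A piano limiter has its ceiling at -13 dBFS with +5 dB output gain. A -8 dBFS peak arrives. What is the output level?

At ∞:1, everything above -13 dBFS is held at the ceiling.
Output gain then adds 5 dB: -13 + 5 = -8 dBFS.

-8 dBFS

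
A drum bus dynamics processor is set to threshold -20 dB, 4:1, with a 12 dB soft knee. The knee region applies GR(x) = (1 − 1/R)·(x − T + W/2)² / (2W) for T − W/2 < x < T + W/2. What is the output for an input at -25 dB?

x − T + W/2 = -25 − (-20) + 6 = 1.
GR = (1 − 1/4) × 1² / 24 = 0.75 × 1 / 24 = 0.03125 dB.
Output = -25 − 0.03125 = -25.03125 dB.

-25.03125 dB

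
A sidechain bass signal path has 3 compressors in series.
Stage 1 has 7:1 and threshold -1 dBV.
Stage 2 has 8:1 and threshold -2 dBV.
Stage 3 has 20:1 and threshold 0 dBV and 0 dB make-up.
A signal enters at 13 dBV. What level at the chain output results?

Stage 1: overshoot 14 dB → 14/7 = 2 dB → 1 dBV.
Stage 2: overshoot 3 dB → 3/8 = 0.375 dB → -1.625 dBV.
Stage 3: -1.625 dBV is at or below the 0 dBV threshold — no compression; output -1.625 dBV.

-1.625 dBV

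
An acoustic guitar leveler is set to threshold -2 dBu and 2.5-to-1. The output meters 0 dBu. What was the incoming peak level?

The compressed level sits 0 − (-2) = 2 dB over threshold.
Undo the ratio: input overshoot = 2 × 2.5 = 5 dB, giving input = 3 dBu.

3 dBu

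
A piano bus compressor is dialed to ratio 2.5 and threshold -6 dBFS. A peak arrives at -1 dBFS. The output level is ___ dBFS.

-4 dBFS

Overshoot: -1 − (-6) = 5 dB.
At 2.5:1 the overshoot is divided by 2.5, leaving 2 dB above threshold.
Output = -6 + 2 = -4 dBFS.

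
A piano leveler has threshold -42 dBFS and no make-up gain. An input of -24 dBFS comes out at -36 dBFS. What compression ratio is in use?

3:1

Input overshoot = -24 − (-42) = 18 dB; output overshoot = -36 − (-42) = 6 dB.
Ratio = 18 / 6 = 3.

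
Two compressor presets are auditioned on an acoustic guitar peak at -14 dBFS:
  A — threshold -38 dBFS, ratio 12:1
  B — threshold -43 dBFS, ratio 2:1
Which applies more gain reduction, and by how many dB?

A: GR = 24 − 24/12 = 22 dB.
B: GR = 29 − 29/2 = 14.5 dB.
A applies 7.5 dB more gain reduction.

A, by 7.5 dB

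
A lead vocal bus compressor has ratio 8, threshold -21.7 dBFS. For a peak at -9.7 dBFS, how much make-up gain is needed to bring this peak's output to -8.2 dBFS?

12 dB

The peak compresses to -21.7 + 12/8 = -20.2 dBFS.
To reach -8.2 dBFS requires -8.2 − (-20.2) = 12 dB of make-up.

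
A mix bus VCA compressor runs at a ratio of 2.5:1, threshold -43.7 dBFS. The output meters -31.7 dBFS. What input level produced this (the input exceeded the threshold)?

-13.7 dBFS

That's 12 dB above the -43.7 dBFS threshold.
Undo the ratio: input overshoot = 12 × 2.5 = 30 dB, giving input = -13.7 dBFS.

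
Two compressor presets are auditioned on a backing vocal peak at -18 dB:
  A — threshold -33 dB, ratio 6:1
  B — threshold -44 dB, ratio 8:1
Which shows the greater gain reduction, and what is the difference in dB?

A: 15 dB over, compressed to 2.5 dB over, so 12.5 dB of GR.
B: 26 dB over, compressed to 3.25 dB over, so 22.75 dB of GR.
Difference: 10.25 dB in favour of B.

B, by 10.25 dB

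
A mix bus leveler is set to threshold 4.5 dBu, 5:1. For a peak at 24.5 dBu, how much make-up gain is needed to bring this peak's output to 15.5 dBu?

7 dB

Without make-up, output = threshold + overshoot/5 = 4.5 + 4 = 8.5 dBu.
Gap to target: 7 dB.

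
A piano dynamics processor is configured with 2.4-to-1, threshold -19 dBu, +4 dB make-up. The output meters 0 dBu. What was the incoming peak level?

Before make-up, the level was 0 − 4 = -4 dBu.
The compressed level sits -4 − (-19) = 15 dB over threshold.
Undo the ratio: input overshoot = 15 × 2.4 = 36 dB, giving input = 17 dBu.

17 dBu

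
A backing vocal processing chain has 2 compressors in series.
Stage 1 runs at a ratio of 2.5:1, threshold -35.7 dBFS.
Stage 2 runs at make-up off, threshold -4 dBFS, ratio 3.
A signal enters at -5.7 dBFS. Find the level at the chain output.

-23.7 dBFS

Stage 1: -5.7 dBFS is 30 dB over -35.7 dBFS; at 2.5:1 that becomes 12 dB over, giving -23.7 dBFS.
Stage 2: below threshold (-23.7 ≤ -4); passes unchanged; output -23.7 dBFS.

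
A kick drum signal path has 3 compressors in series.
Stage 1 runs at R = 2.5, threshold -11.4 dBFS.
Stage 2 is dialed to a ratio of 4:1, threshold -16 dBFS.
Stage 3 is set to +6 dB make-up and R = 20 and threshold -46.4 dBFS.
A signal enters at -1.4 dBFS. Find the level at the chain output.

Stage 1: -1.4 dBFS is 10 dB over -11.4 dBFS; at 2.5:1 that becomes 4 dB over, giving -7.4 dBFS.
Stage 2: overshoot 8.6 dB → 8.6/4 = 2.15 dB → -13.85 dBFS.
Stage 3: 32.55 dB above -46.4 dBFS, reduced 20:1 to 1.6275 dB above → -44.7725 dBFS; +6 dB make-up → -38.7725 dBFS.

-38.7725 dBFS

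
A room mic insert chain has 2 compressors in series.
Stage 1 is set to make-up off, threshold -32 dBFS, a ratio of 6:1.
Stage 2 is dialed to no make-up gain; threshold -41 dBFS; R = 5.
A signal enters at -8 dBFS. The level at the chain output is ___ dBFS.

Stage 1: 24 dB above -32 dBFS, reduced 6:1 to 4 dB above → -28 dBFS.
Stage 2: overshoot 13 dB → 13/5 = 2.6 dB → -38.4 dBFS.

-38.4 dBFS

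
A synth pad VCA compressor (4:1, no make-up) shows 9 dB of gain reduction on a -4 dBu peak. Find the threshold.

-16 dBu

Let T be the threshold. Output overshoot = (input overshoot)/R, so -13 − T = (-4 − T)/4.
4·(-13 − T) = -4 − T → 3·T = -52 − (-4) = -48.
T = -48/3 = -16 dBu.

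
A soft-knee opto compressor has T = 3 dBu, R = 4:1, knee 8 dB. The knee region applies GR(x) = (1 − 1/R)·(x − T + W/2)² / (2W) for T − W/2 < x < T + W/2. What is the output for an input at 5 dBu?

x − T + W/2 = 5 − 3 + 4 = 6.
GR = (1 − 1/4) × 6² / 16 = 0.75 × 36 / 16 = 1.6875 dB.
Output = 5 − 1.6875 = 3.3125 dBu.

3.3125 dBu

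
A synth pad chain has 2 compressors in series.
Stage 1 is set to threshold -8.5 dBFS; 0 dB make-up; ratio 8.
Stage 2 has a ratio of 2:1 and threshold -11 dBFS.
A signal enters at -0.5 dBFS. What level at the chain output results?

Stage 1: 8 dB above -8.5 dBFS, reduced 8:1 to 1 dB above → -7.5 dBFS.
Stage 2: -7.5 dBFS is 3.5 dB over -11 dBFS; at 2:1 that becomes 1.75 dB over, giving -9.25 dBFS.

-9.25 dBFS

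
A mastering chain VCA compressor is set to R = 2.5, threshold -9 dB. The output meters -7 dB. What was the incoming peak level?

-4 dB

That's 2 dB above the -9 dB threshold.
Undo the ratio: input overshoot = 2 × 2.5 = 5 dB, giving input = -4 dB.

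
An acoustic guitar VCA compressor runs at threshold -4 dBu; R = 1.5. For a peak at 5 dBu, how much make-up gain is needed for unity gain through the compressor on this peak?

3 dB

Without make-up, output = threshold + overshoot/1.5 = -4 + 6 = 2 dBu.
Gap to target: 3 dB.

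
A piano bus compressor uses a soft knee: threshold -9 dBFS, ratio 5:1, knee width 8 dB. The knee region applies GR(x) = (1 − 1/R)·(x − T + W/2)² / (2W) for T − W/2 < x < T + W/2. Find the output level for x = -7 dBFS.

x − T + W/2 = -7 − (-9) + 4 = 6.
GR = (1 − 1/5) × 6² / 16 = 0.8 × 36 / 16 = 1.8 dB.
Output = -7 − 1.8 = -8.8 dBFS.

-8.8 dBFS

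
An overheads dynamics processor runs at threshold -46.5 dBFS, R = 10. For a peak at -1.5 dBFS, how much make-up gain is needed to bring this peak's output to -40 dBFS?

The peak compresses to -46.5 + 45/10 = -42 dBFS.
To reach -40 dBFS requires -40 − (-42) = 2 dB of make-up.

2 dB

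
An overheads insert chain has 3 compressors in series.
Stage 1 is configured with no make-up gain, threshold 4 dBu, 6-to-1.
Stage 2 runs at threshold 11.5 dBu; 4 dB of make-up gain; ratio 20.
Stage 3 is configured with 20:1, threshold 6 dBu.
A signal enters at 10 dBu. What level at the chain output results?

6.15 dBu

Stage 1: overshoot 6 dB → 6/6 = 1 dB → 5 dBu.
Stage 2: below threshold (5 ≤ 11.5); passes unchanged; make-up brings it to 9 dBu.
Stage 3: 9 dBu is 3 dB over 6 dBu; at 20:1 that becomes 0.15 dB over, giving 6.15 dBu.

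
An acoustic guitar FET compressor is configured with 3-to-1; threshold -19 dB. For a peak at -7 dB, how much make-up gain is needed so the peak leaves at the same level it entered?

Without make-up, output = threshold + overshoot/3 = -19 + 4 = -15 dB.
Gap to target: 8 dB.

8 dB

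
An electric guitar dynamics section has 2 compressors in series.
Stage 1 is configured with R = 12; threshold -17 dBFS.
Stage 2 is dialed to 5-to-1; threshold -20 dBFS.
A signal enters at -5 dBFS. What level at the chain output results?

Stage 1: -5 dBFS is 12 dB over -17 dBFS; at 12:1 that becomes 1 dB over, giving -16 dBFS.
Stage 2: 4 dB above -20 dBFS, reduced 5:1 to 0.8 dB above → -19.2 dBFS.

-19.2 dBFS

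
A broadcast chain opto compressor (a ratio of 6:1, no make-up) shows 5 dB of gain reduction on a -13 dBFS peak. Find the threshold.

Gain reduction = -13 − (-18) = 5 dB; output overshoot = GR / (R − 1) = 5 / 5 = 1 dB.
Threshold = output − output overshoot = -18 − 1 = -19 dBFS.

-19 dBFS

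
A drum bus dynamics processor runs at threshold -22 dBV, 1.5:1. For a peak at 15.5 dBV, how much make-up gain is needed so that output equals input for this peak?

Overshoot 37.5 dB → 37.5/1.5 = 25 dB after compression, so the compressed level is -22 + 25 = 3 dBV.
Make-up = target − compressed = 15.5 − 3 = 12.5 dB.

12.5 dB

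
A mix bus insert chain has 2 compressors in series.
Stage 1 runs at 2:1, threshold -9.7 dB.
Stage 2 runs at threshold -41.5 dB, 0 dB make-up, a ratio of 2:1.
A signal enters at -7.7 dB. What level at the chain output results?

Stage 1: 2 dB above -9.7 dB, reduced 2:1 to 1 dB above → -8.7 dB.
Stage 2: overshoot 32.8 dB → 32.8/2 = 16.4 dB → -25.1 dB.

-25.1 dB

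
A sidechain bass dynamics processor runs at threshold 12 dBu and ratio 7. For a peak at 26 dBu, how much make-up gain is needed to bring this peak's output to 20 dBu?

6 dB

Without make-up, output = threshold + overshoot/7 = 12 + 2 = 14 dBu.
Gap to target: 6 dB.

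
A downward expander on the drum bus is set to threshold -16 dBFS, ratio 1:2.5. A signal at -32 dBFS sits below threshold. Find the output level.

The input is 16 dB below the -16 dBFS threshold.
A 1:2.5 expander multiplies undershoot by 2.5: 16 × 2.5 = 40 dB below threshold.
Output = -16 − 40 = -56 dBFS.

-56 dBFS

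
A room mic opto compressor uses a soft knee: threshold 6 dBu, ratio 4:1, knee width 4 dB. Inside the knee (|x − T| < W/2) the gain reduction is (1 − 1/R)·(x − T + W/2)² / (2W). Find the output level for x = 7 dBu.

x − T + W/2 = 7 − 6 + 2 = 3.
GR = (1 − 1/4) × 3² / 8 = 0.75 × 9 / 8 = 0.84375 dB.
Output = 7 − 0.84375 = 6.15625 dBu.

6.15625 dBu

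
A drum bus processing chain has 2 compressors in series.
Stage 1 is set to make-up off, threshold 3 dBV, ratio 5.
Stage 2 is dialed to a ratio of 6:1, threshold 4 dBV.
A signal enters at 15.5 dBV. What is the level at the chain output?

Stage 1: 15.5 dBV is 12.5 dB over 3 dBV; at 5:1 that becomes 2.5 dB over, giving 5.5 dBV.
Stage 2: overshoot 1.5 dB → 1.5/6 = 0.25 dB → 4.25 dBV.

4.25 dBV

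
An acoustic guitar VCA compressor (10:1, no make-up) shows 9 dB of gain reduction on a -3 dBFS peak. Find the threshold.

Gain reduction = -3 − (-12) = 9 dB; output overshoot = GR / (R − 1) = 9 / 9 = 1 dB.
Threshold = output − output overshoot = -12 − 1 = -13 dBFS.

-13 dBFS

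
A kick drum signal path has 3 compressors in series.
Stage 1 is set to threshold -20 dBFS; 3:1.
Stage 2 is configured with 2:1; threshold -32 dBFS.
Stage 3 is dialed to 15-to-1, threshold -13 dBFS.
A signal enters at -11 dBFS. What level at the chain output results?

Stage 1: 9 dB above -20 dBFS, reduced 3:1 to 3 dB above → -17 dBFS.
Stage 2: overshoot 15 dB → 15/2 = 7.5 dB → -24.5 dBFS.
Stage 3: below threshold (-24.5 ≤ -13); passes unchanged; output -24.5 dBFS.

-24.5 dBFS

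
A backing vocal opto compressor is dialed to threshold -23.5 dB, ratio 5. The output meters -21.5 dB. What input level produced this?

-13.5 dB

The compressed level sits -21.5 − (-23.5) = 2 dB over threshold.
Input overshoot = R × output overshoot = 10 dB → input = -23.5 + 10 = -13.5 dB.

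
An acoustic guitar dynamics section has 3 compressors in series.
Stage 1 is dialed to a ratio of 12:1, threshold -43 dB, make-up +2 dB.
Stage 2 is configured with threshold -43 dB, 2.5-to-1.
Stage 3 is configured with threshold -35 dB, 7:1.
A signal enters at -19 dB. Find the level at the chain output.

-41.4 dB

Stage 1: 24 dB above -43 dB, reduced 12:1 to 2 dB above → -41 dB; +2 dB make-up → -39 dB.
Stage 2: 4 dB above -43 dB, reduced 2.5:1 to 1.6 dB above → -41.4 dB.
Stage 3: -41.4 dB ≤ -35 dB, so stage 3 doesn't engage; output -41.4 dB.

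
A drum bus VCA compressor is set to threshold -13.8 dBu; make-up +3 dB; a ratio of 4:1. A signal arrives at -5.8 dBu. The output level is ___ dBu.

-8.8 dBu

-5.8 dBu sits 8 dB over threshold.
The 8 dB excess becomes 2 dB after 4:1 reduction.
So the level is -13.8 + 2 = -11.8 dBu; make-up adds 3 dB, giving -8.8 dBu.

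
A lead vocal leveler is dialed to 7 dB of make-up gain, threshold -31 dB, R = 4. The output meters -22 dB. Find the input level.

Stripping the +7 dB make-up gives -29 dB at the gain stage.
Post-compression overshoot = -29 − (-31) = 2 dB.
Before 4:1 compression the overshoot was 2 × 4 = 8 dB, so input = -31 + 8 = -23 dB.

-23 dB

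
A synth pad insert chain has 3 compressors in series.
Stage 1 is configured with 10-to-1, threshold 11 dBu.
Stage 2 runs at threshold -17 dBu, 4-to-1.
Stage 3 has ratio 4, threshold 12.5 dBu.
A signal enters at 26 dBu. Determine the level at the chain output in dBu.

-9.625 dBu

Stage 1: 26 dBu is 15 dB over 11 dBu; at 10:1 that becomes 1.5 dB over, giving 12.5 dBu.
Stage 2: overshoot 29.5 dB → 29.5/4 = 7.375 dB → -9.625 dBu.
Stage 3: -9.625 dBu ≤ 12.5 dBu, so stage 3 doesn't engage; output -9.625 dBu.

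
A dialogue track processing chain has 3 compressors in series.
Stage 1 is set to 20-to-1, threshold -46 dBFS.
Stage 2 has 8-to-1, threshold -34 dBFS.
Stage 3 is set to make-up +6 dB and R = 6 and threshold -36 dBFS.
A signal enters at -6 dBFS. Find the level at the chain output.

Stage 1: -6 dBFS is 40 dB over -46 dBFS; at 20:1 that becomes 2 dB over, giving -44 dBFS.
Stage 2: -44 dBFS is at or below the -34 dBFS threshold — no compression; output -44 dBFS.
Stage 3: -44 dBFS ≤ -36 dBFS, so stage 3 doesn't engage; make-up brings it to -38 dBFS.

-38 dBFS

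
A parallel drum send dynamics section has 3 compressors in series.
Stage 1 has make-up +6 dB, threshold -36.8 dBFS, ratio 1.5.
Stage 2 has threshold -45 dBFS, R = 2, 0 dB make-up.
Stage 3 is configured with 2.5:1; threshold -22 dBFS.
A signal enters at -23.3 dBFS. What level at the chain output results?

Stage 1: -23.3 dBFS is 13.5 dB over -36.8 dBFS; at 1.5:1 that becomes 9 dB over, giving -27.8 dBFS; +6 dB make-up → -21.8 dBFS.
Stage 2: -21.8 dBFS is 23.2 dB over -45 dBFS; at 2:1 that becomes 11.6 dB over, giving -33.4 dBFS.
Stage 3: below threshold (-33.4 ≤ -22); passes unchanged; output -33.4 dBFS.

-33.4 dBFS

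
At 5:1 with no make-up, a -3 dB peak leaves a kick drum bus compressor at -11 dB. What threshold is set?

Gain reduction = -3 − (-11) = 8 dB; output overshoot = GR / (R − 1) = 8 / 4 = 2 dB.
Threshold = output − output overshoot = -11 − 2 = -13 dB.

-13 dB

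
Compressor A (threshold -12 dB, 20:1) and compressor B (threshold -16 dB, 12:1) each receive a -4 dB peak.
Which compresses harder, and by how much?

A: 8 dB over, compressed to 0.4 dB over, so 7.6 dB of GR.
B: 12 dB over, compressed to 1 dB over, so 11 dB of GR.
Difference: 3.4 dB in favour of B.

B, by 3.4 dB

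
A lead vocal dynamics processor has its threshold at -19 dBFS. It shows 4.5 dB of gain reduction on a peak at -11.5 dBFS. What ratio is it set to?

2.5:1

Input overshoot = -11.5 − (-19) = 7.5 dB.
Output overshoot = 7.5 − 4.5 = 3 dB.
Ratio = input overshoot / output overshoot = 7.5 / 3 = 2.5.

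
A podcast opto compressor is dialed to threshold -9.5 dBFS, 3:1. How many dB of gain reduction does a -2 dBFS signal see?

5 dB

Overshoot = -2 − (-9.5) = 7.5 dB.
After 3:1 compression the overshoot becomes 7.5/3 = 2.5 dB.
GR = overshoot in − overshoot out = 7.5 − 2.5 = 5 dB.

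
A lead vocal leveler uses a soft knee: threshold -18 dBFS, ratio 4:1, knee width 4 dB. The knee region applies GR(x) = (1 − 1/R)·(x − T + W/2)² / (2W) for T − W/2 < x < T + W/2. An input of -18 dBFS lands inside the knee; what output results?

x − T + W/2 = -18 − (-18) + 2 = 2.
GR = (1 − 1/4) × 2² / 8 = 0.75 × 4 / 8 = 0.375 dB.
Output = -18 − 0.375 = -18.375 dBFS.

-18.375 dBFS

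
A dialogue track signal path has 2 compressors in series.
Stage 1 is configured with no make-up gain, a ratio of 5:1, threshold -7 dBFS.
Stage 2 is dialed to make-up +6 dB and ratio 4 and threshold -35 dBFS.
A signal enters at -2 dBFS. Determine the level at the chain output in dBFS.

Stage 1: -2 dBFS is 5 dB over -7 dBFS; at 5:1 that becomes 1 dB over, giving -6 dBFS.
Stage 2: 29 dB above -35 dBFS, reduced 4:1 to 7.25 dB above → -27.75 dBFS; +6 dB make-up → -21.75 dBFS.

-21.75 dBFS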